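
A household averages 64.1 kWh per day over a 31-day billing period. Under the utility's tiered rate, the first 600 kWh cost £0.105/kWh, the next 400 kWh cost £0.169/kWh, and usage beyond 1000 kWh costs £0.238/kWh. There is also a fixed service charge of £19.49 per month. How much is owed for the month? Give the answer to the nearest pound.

£385

Usage = 64.1 kWh/day × 31 days = 1987.1 kWh
First 600 kWh × £0.105 = £63.00
Next 400 kWh × £0.169 = £67.60
Remaining 987.1 kWh × £0.238 = £234.93
Energy charge = £365.53; + service £19.49 = £385.02 ≈ £385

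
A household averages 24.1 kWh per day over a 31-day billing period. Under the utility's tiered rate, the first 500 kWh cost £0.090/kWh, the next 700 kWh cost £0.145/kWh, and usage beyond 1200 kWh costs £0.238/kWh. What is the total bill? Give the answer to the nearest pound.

£81

Usage = 24.1 kWh/day × 31 days = 747.1 kWh
First 500 kWh × £0.090 = £45.00
Next 247.1 kWh × £0.145 = £35.83
Remaining tier: 0 kWh (not reached)
Total = £80.83 ≈ £81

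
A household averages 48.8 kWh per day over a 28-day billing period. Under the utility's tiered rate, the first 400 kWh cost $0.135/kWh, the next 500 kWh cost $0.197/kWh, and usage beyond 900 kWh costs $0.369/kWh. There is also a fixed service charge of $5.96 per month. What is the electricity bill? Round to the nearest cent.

Usage = 48.8 kWh/day × 28 days = 1366.4 kWh
First 400 kWh × $0.135 = $54.00
Next 500 kWh × $0.197 = $98.50
Remaining 466.4 kWh × $0.369 = $172.10
Energy charge = $324.60; + service $5.96 = $330.56

$330.56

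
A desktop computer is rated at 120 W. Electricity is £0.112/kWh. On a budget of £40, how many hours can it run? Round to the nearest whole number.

Energy budget = £40 / £0.112 per kWh = 357.1 kWh = 357,143 Wh
Runtime = 357,143 Wh / 120 W = 2,976 h

2976 h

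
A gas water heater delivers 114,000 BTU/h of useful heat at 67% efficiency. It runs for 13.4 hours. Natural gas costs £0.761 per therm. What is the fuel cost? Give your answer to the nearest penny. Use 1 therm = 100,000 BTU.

Heat delivered = 114,000 BTU/h × 13.4 h = 1,527,600 BTU
Gas input = 1,527,600 / 0.67 = 2,280,000 BTU
= 2,280,000 / 100,000 = 22.8 therm
Cost = 22.8 × £0.761/therm = £17.35

£17.35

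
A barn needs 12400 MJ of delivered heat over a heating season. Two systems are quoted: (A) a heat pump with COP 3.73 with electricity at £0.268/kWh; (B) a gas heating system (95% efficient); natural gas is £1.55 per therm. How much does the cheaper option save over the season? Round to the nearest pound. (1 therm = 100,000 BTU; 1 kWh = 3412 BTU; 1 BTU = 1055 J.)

Heat load = 12400 MJ = 12,400,000,000 J / 1055 = 11,753,555 BTU
Gas: input = 11,753,555 / 0.95 = 12,372,163 BTU = 123.7 therm → 123.7 × £1.55 = £191.77
Heat pump: 11,753,555 BTU / 3412 = 3,445 kWh heat; / 3.73 = 923.5 kWh in → × £0.268 = £247.51
Difference = |£191.77 − £247.51| = £55.74 ≈ £56

£56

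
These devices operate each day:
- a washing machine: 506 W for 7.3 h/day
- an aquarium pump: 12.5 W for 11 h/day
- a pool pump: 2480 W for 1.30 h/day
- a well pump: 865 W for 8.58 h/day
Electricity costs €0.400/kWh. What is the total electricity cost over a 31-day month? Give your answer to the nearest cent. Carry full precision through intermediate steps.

€179.51

washing machine: 506 W × 7.3 h × 31 d = 114,508 Wh = 114.5 kWh
aquarium pump: 12.5 W × 11 h × 31 d = 4,262 Wh = 4.263 kWh
pool pump: 2480 W × 1.30 h × 31 d = 99,944 Wh = 99.94 kWh
well pump: 865 W × 8.58 h × 31 d = 230,073 Wh = 230.1 kWh
Total energy = 114.5 + 4.263 + 99.94 + 230.1 = 448.8 kWh
Cost = 448.8 kWh × €0.400 = €179.51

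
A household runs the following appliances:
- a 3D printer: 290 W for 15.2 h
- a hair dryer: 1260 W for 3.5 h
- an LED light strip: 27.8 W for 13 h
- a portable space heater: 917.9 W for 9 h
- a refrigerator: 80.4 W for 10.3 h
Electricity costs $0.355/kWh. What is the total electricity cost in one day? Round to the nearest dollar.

3D printer: 290 W × 15.2 h = 4,408 Wh = 4.408 kWh
hair dryer: 1260 W × 3.5 h = 4,410 Wh = 4.41 kWh
LED light strip: 27.8 W × 13 h = 361 Wh = 0.3614 kWh
portable space heater: 917.9 W × 9 h = 8,261 Wh = 8.261 kWh
refrigerator: 80.4 W × 10.3 h = 828 Wh = 0.8281 kWh
Total energy = 4.408 + 4.41 + 0.3614 + 8.261 + 0.8281 = 18.27 kWh
Cost = 18.27 kWh × $0.355 = $6.49 ≈ $6

$6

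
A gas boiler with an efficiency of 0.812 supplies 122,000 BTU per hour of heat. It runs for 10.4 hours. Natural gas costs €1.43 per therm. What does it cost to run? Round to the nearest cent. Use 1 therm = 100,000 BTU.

€22.34

Heat delivered = 122,000 BTU/h × 10.4 h = 1,268,800 BTU
Gas input = 1,268,800 / 0.812 = 1,562,562 BTU
= 1,562,562 / 100,000 = 15.63 therm
Cost = 15.63 × €1.43/therm = €22.34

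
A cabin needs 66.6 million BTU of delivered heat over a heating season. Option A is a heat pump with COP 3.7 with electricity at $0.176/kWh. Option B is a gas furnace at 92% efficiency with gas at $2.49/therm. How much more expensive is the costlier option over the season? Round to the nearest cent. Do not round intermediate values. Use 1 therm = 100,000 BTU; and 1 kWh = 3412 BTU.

$874.06

Heat load = 66.6 × 10⁶ BTU = 66,600,000 BTU
Gas: input = 66,600,000 / 0.92 = 72,391,304 BTU = 723.9 therm → 723.9 × $2.49 = $1,802.54
Heat pump: 66,600,000 BTU / 3412 = 19,520 kWh heat; / 3.7 = 5,275 kWh in → × $0.176 = $928.49
Difference = |$1,802.54 − $928.49| = $874.06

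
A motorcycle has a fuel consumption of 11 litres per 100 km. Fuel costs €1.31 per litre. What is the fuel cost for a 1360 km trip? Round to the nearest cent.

€195.98

Fuel = 11 L/100 km × 1360 km / 100 = 149.6 L
Cost = 149.6 L × €1.31/L = €195.98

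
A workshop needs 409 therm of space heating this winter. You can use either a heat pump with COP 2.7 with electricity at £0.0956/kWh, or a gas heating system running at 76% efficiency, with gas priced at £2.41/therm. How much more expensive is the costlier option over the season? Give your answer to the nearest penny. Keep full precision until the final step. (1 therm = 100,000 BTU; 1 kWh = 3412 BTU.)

Heat load = 409 therm × 100,000 = 40,900,000 BTU
Gas: input = 40,900,000 / 0.76 = 53,815,789 BTU = 538.2 therm → 538.2 × £2.41 = £1,296.96
Heat pump: 40,900,000 BTU / 3412 = 11,990 kWh heat; / 2.7 = 4,440 kWh in → × £0.0956 = £424.43
Difference = |£1,296.96 − £424.43| = £872.53

£872.53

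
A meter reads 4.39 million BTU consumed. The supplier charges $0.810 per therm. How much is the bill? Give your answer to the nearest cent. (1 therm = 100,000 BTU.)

$35.56

4.39 million BTU × (10 therm/million BTU) = 43.9 therm
Cost = 43.9 therm × $0.810/therm = $35.56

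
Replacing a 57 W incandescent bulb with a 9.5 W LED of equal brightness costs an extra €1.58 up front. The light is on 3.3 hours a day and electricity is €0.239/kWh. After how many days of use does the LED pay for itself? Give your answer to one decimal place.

42.2 days

Power saved = 57 − 9.5 = 47.5 W
Daily energy saved = 47.5 W × 3.3 h = 156.8 Wh = 0.15675 kWh
Daily savings = 0.15675 × €0.239 = €0.0375
Payback = €1.58 / €0.0375 per day = 42.17 days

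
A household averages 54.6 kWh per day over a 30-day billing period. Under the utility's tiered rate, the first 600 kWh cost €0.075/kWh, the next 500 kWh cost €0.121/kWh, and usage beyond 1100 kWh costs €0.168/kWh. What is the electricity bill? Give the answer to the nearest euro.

Usage = 54.6 kWh/day × 30 days = 1638 kWh
First 600 kWh × €0.075 = €45.00
Next 500 kWh × €0.121 = €60.50
Remaining 538 kWh × €0.168 = €90.38
Total = €195.88 ≈ €196

€196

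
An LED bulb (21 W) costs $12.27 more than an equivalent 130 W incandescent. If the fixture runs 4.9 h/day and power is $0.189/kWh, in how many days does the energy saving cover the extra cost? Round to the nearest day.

122 days

Power saved = 130 − 21 = 109 W
Daily energy saved = 109 W × 4.9 h = 534.1 Wh = 0.5341 kWh
Daily savings = 0.5341 × $0.189 = $0.1009
Payback = $12.27 / $0.1009 per day = 121.6 days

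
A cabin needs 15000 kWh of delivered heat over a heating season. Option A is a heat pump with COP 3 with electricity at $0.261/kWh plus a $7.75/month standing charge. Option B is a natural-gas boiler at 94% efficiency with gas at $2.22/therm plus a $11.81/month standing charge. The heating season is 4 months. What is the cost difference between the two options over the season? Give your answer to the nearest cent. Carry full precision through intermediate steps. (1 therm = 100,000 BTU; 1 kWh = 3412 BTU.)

Heat load = 15000 kWh × 3412 = 51,180,000 BTU
Gas: input = 51,180,000 / 0.94 = 54,446,809 BTU = 544.5 therm → 544.5 × $2.22 = $1,208.72; + 4 × $11.81 standing = $1,255.96
Heat pump: 51,180,000 BTU / 3412 = 15,000 kWh heat; / 3 = 5,000 kWh in → × $0.261 = $1,305.00; + 4 × $7.75 standing = $1,336.00
Difference = |$1,255.96 − $1,336.00| = $80.04

$80.04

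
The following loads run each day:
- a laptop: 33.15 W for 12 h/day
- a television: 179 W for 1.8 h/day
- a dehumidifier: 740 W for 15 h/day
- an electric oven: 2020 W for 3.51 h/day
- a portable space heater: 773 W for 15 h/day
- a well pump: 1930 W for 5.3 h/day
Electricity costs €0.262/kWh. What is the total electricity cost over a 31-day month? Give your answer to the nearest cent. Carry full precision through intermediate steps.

laptop: 33.15 W × 12 h × 31 d = 12,332 Wh = 12.33 kWh
television: 179 W × 1.8 h × 31 d = 9,988 Wh = 9.988 kWh
dehumidifier: 740 W × 15 h × 31 d = 344,100 Wh = 344.1 kWh
electric oven: 2020 W × 3.51 h × 31 d = 219,796 Wh = 219.8 kWh
portable space heater: 773 W × 15 h × 31 d = 359,445 Wh = 359.4 kWh
well pump: 1930 W × 5.3 h × 31 d = 317,099 Wh = 317.1 kWh
Total energy = 12.33 + 9.988 + 344.1 + 219.8 + 359.4 + 317.1 = 1,263 kWh
Cost = 1,263 kWh × €0.262 = €330.84

€330.84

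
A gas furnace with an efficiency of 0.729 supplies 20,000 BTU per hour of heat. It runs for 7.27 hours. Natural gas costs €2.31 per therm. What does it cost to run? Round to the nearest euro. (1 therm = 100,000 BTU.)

Heat delivered = 20,000 BTU/h × 7.27 h = 145,400 BTU
Gas input = 145,400 / 0.729 = 199,451 BTU
= 199,451 / 100,000 = 1.995 therm
Cost = 1.995 × €2.31/therm = €4.61 ≈ €5

€5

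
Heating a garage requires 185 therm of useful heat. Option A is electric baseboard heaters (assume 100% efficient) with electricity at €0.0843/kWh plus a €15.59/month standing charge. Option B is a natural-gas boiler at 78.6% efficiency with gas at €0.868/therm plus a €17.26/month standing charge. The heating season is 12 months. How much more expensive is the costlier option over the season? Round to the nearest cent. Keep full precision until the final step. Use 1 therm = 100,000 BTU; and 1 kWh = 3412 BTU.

€232.74

Heat load = 185 therm × 100,000 = 18,500,000 BTU
Gas: input = 18,500,000 / 0.786 = 23,536,896 BTU = 235.4 therm → 235.4 × €0.868 = €204.30; + 12 × €17.26 standing = €411.42
Electric: 18,500,000 BTU / 3412 = 5,422 kWh → × €0.0843 = €457.08; + 12 × €15.59 standing = €644.16
Difference = |€411.42 − €644.16| = €232.74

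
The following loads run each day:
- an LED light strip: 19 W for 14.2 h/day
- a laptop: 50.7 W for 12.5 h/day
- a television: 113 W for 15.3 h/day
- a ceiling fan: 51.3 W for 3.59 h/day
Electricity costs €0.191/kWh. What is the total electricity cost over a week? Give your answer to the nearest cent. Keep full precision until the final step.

LED light strip: 19 W × 14.2 h × 7 d = 1,889 Wh = 1.889 kWh
laptop: 50.7 W × 12.5 h × 7 d = 4,436 Wh = 4.436 kWh
television: 113 W × 15.3 h × 7 d = 12,102 Wh = 12.1 kWh
ceiling fan: 51.3 W × 3.59 h × 7 d = 1,289 Wh = 1.289 kWh
Total energy = 1.889 + 4.436 + 12.1 + 1.289 = 19.72 kWh
Cost = 19.72 kWh × €0.191 = €3.77

€3.77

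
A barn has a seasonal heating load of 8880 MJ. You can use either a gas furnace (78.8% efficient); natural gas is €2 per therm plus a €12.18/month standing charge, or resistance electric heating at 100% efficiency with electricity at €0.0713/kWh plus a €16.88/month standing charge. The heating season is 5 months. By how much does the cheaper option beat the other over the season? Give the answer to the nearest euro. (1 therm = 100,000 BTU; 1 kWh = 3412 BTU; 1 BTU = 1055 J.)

€14

Heat load = 8880 MJ = 8,880,000,000 J / 1055 = 8,417,062 BTU
Gas: input = 8,417,062 / 0.788 = 10,681,550 BTU = 106.8 therm → 106.8 × €2 = €213.63; + 5 × €12.18 standing = €274.53
Electric: 8,417,062 BTU / 3412 = 2,467 kWh → × €0.0713 = €175.89; + 5 × €16.88 standing = €260.29
Difference = |€274.53 − €260.29| = €14.24 ≈ €14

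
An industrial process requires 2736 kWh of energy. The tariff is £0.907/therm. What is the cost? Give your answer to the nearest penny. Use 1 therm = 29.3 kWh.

2736 kWh × (0.03413 therm/kWh) = 93.38 therm
Cost = 93.38 therm × £0.907/therm = £84.69

£84.69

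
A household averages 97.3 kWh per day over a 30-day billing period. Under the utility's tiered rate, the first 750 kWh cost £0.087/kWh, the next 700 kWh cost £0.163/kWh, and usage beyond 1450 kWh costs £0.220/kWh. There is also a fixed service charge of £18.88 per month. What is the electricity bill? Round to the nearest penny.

Usage = 97.3 kWh/day × 30 days = 2919 kWh
First 750 kWh × £0.087 = £65.25
Next 700 kWh × £0.163 = £114.10
Remaining 1469 kWh × £0.220 = £323.18
Energy charge = £502.53; + service £18.88 = £521.41

£521.41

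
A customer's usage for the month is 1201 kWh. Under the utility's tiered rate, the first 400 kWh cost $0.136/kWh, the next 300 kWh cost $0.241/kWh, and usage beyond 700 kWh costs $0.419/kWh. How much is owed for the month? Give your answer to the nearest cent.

$336.62

First 400 kWh × $0.136 = $54.40
Next 300 kWh × $0.241 = $72.30
Remaining 501 kWh × $0.419 = $209.92
Total = $336.62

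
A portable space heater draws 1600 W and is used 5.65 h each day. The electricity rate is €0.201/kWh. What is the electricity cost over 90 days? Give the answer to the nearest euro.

€164

Energy = 1600 W × 5.65 h/day × 90 days = 813,600 Wh = 813.6 kWh
Cost = 813.6 kWh × €0.201/kWh = €163.53 ≈ €164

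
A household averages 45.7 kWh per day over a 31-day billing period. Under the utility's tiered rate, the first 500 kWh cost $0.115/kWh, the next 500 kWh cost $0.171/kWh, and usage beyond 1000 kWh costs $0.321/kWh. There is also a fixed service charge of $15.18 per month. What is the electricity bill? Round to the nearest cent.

Usage = 45.7 kWh/day × 31 days = 1416.7 kWh
First 500 kWh × $0.115 = $57.50
Next 500 kWh × $0.171 = $85.50
Remaining 416.7 kWh × $0.321 = $133.76
Energy charge = $276.76; + service $15.18 = $291.94

$291.94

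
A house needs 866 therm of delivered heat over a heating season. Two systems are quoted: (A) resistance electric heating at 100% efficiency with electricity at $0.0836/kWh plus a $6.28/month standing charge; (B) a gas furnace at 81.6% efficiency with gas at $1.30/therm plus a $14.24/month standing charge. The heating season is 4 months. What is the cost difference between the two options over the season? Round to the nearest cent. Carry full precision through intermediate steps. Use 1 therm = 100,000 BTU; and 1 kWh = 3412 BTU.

$710.36

Heat load = 866 therm × 100,000 = 86,600,000 BTU
Gas: input = 86,600,000 / 0.816 = 106,127,451 BTU = 1,061 therm → 1,061 × $1.30 = $1,379.66; + 4 × $14.24 standing = $1,436.62
Electric: 86,600,000 BTU / 3412 = 25,380 kWh → × $0.0836 = $2,121.85; + 4 × $6.28 standing = $2,146.97
Difference = |$1,436.62 − $2,146.97| = $710.36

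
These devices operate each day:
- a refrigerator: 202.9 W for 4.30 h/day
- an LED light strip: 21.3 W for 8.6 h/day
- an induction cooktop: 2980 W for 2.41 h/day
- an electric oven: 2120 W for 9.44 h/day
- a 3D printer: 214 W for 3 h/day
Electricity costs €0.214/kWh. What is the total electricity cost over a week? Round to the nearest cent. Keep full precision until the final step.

€43.28

refrigerator: 202.9 W × 4.30 h × 7 d = 6,107 Wh = 6.107 kWh
LED light strip: 21.3 W × 8.6 h × 7 d = 1,282 Wh = 1.282 kWh
induction cooktop: 2980 W × 2.41 h × 7 d = 50,273 Wh = 50.27 kWh
electric oven: 2120 W × 9.44 h × 7 d = 140,090 Wh = 140.1 kWh
3D printer: 214 W × 3 h × 7 d = 4,494 Wh = 4.494 kWh
Total energy = 6.107 + 1.282 + 50.27 + 140.1 + 4.494 = 202.2 kWh
Cost = 202.2 kWh × €0.214 = €43.28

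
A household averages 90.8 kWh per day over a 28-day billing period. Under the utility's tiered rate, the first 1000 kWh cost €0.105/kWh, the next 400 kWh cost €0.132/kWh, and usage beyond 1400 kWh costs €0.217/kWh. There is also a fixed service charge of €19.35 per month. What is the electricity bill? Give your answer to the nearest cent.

Usage = 90.8 kWh/day × 28 days = 2542.4 kWh
First 1000 kWh × €0.105 = €105.00
Next 400 kWh × €0.132 = €52.80
Remaining 1142.4 kWh × €0.217 = €247.90
Energy charge = €405.70; + service €19.35 = €425.05

€425.05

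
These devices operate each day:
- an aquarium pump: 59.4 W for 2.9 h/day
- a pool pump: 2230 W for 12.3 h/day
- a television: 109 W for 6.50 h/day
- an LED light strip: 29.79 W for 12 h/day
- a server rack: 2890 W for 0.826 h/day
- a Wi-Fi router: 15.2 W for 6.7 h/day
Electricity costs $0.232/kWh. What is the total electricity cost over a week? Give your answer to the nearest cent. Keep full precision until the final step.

$50.60

aquarium pump: 59.4 W × 2.9 h × 7 d = 1,206 Wh = 1.206 kWh
pool pump: 2230 W × 12.3 h × 7 d = 192,003 Wh = 192 kWh
television: 109 W × 6.50 h × 7 d = 4,960 Wh = 4.96 kWh
LED light strip: 29.79 W × 12 h × 7 d = 2,502 Wh = 2.502 kWh
server rack: 2890 W × 0.826 h × 7 d = 16,710 Wh = 16.71 kWh
Wi-Fi router: 15.2 W × 6.7 h × 7 d = 713 Wh = 0.7129 kWh
Total energy = 1.206 + 192 + 4.96 + 2.502 + 16.71 + 0.7129 = 218.1 kWh
Cost = 218.1 kWh × $0.232 = $50.60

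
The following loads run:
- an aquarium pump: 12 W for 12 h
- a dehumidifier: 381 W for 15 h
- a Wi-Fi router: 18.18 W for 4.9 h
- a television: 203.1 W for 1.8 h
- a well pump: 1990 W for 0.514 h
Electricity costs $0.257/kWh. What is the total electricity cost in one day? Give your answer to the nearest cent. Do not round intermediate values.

aquarium pump: 12 W × 12 h = 144 Wh = 0.144 kWh
dehumidifier: 381 W × 15 h = 5,715 Wh = 5.715 kWh
Wi-Fi router: 18.18 W × 4.9 h = 89 Wh = 0.08908 kWh
television: 203.1 W × 1.8 h = 366 Wh = 0.3656 kWh
well pump: 1990 W × 0.514 h = 1,023 Wh = 1.023 kWh
Total energy = 0.144 + 5.715 + 0.08908 + 0.3656 + 1.023 = 7.337 kWh
Cost = 7.337 kWh × $0.257 = $1.89

$1.89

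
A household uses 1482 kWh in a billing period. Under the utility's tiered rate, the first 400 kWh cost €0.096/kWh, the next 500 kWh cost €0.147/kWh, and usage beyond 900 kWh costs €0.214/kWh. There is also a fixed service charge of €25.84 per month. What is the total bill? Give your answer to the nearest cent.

€262.29

First 400 kWh × €0.096 = €38.40
Next 500 kWh × €0.147 = €73.50
Remaining 582 kWh × €0.214 = €124.55
Energy charge = €236.45; + service €25.84 = €262.29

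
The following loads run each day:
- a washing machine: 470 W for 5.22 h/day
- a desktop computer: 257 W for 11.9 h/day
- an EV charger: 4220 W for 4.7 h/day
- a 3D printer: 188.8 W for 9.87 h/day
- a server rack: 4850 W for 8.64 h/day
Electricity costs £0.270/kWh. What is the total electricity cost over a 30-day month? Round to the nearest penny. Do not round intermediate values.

£559.82

washing machine: 470 W × 5.22 h × 30 d = 73,602 Wh = 73.6 kWh
desktop computer: 257 W × 11.9 h × 30 d = 91,749 Wh = 91.75 kWh
EV charger: 4220 W × 4.7 h × 30 d = 595,020 Wh = 595 kWh
3D printer: 188.8 W × 9.87 h × 30 d = 55,904 Wh = 55.9 kWh
server rack: 4850 W × 8.64 h × 30 d = 1,257,120 Wh = 1,257 kWh
Total energy = 73.6 + 91.75 + 595 + 55.9 + 1,257 = 2,073 kWh
Cost = 2,073 kWh × £0.270 = £559.82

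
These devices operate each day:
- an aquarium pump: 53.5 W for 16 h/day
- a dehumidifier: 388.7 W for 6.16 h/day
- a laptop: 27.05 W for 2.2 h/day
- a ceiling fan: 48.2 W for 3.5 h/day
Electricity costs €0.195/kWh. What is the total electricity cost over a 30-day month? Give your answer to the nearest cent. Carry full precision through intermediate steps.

€20.35

aquarium pump: 53.5 W × 16 h × 30 d = 25,680 Wh = 25.68 kWh
dehumidifier: 388.7 W × 6.16 h × 30 d = 71,832 Wh = 71.83 kWh
laptop: 27.05 W × 2.2 h × 30 d = 1,785 Wh = 1.785 kWh
ceiling fan: 48.2 W × 3.5 h × 30 d = 5,061 Wh = 5.061 kWh
Total energy = 25.68 + 71.83 + 1.785 + 5.061 = 104.4 kWh
Cost = 104.4 kWh × €0.195 = €20.35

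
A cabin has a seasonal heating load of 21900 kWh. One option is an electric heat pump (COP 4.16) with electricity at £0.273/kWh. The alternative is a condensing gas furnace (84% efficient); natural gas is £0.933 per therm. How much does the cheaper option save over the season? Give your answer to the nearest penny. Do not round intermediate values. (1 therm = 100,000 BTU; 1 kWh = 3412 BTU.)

£607.23

Heat load = 21900 kWh × 3412 = 74,722,800 BTU
Gas: input = 74,722,800 / 0.84 = 88,955,714 BTU = 889.6 therm → 889.6 × £0.933 = £829.96
Heat pump: 74,722,800 BTU / 3412 = 21,900 kWh heat; / 4.16 = 5,264 kWh in → × £0.273 = £1,437.19
Difference = |£829.96 − £1,437.19| = £607.23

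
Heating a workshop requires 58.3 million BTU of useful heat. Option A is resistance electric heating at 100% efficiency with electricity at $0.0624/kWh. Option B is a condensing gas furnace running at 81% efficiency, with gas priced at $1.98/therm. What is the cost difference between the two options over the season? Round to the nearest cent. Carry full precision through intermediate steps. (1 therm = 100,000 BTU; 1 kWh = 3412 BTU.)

Heat load = 58.3 × 10⁶ BTU = 58,300,000 BTU
Gas: input = 58,300,000 / 0.81 = 71,975,309 BTU = 719.8 therm → 719.8 × $1.98 = $1,425.11
Electric: 58,300,000 BTU / 3412 = 17,090 kWh → × $0.0624 = $1,066.21
Difference = |$1,425.11 − $1,066.21| = $358.90

$358.90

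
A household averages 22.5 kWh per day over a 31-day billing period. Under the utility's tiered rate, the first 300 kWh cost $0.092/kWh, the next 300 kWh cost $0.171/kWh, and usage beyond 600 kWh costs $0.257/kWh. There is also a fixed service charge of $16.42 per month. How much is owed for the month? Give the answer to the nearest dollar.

$120

Usage = 22.5 kWh/day × 31 days = 697.5 kWh
First 300 kWh × $0.092 = $27.60
Next 300 kWh × $0.171 = $51.30
Remaining 97.5 kWh × $0.257 = $25.06
Energy charge = $103.96; + service $16.42 = $120.38 ≈ $120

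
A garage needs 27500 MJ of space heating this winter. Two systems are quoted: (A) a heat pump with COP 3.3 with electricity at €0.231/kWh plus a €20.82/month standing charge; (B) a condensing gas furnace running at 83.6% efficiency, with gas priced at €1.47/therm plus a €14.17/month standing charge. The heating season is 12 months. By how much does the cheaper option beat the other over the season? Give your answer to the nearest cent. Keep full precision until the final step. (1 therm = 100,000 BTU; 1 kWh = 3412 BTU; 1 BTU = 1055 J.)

Heat load = 27500 MJ = 27,500,000,000 J / 1055 = 26,066,351 BTU
Gas: input = 26,066,351 / 0.836 = 31,179,845 BTU = 311.8 therm → 311.8 × €1.47 = €458.34; + 12 × €14.17 standing = €628.38
Heat pump: 26,066,351 BTU / 3412 = 7,640 kWh heat; / 3.3 = 2,315 kWh in → × €0.231 = €534.77; + 12 × €20.82 standing = €784.61
Difference = |€628.38 − €784.61| = €156.23

€156.23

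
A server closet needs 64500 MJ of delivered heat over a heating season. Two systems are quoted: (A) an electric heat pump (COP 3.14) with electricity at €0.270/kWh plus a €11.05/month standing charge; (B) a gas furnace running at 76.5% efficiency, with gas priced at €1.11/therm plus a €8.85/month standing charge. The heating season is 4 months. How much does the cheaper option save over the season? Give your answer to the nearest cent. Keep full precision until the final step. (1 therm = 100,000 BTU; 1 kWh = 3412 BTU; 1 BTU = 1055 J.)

Heat load = 64500 MJ = 64,500,000,000 J / 1055 = 61,137,441 BTU
Gas: input = 61,137,441 / 0.765 = 79,918,223 BTU = 799.2 therm → 799.2 × €1.11 = €887.09; + 4 × €8.85 standing = €922.49
Heat pump: 61,137,441 BTU / 3412 = 17,920 kWh heat; / 3.14 = 5,706 kWh in → × €0.270 = €1,540.75; + 4 × €11.05 standing = €1,584.95
Difference = |€922.49 − €1,584.95| = €662.46

€662.46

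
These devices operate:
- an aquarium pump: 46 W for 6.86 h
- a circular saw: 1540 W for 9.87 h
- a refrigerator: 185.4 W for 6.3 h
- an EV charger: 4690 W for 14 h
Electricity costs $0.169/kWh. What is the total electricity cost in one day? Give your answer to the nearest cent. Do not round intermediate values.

aquarium pump: 46 W × 6.86 h = 316 Wh = 0.3156 kWh
circular saw: 1540 W × 9.87 h = 15,200 Wh = 15.2 kWh
refrigerator: 185.4 W × 6.3 h = 1,168 Wh = 1.168 kWh
EV charger: 4690 W × 14 h = 65,660 Wh = 65.66 kWh
Total energy = 0.3156 + 15.2 + 1.168 + 65.66 = 82.34 kWh
Cost = 82.34 kWh × $0.169 = $13.92

$13.92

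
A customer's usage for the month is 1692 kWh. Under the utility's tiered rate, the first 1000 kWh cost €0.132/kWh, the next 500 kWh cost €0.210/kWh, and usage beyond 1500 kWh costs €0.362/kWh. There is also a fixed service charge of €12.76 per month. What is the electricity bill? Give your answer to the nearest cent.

First 1000 kWh × €0.132 = €132.00
Next 500 kWh × €0.210 = €105.00
Remaining 192 kWh × €0.362 = €69.50
Energy charge = €306.50; + service €12.76 = €319.26

€319.26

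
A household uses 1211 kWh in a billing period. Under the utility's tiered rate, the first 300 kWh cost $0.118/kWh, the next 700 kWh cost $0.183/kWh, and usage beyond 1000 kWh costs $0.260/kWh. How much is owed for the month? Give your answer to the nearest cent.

First 300 kWh × $0.118 = $35.40
Next 700 kWh × $0.183 = $128.10
Remaining 211 kWh × $0.260 = $54.86
Total = $218.36

$218.36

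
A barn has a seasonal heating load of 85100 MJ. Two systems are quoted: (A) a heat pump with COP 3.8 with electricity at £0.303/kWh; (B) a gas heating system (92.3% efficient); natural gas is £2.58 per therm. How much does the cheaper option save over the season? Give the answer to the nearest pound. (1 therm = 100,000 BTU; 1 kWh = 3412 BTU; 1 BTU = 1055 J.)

£370

Heat load = 85100 MJ = 85,100,000,000 J / 1055 = 80,663,507 BTU
Gas: input = 80,663,507 / 0.923 = 87,392,749 BTU = 873.9 therm → 873.9 × £2.58 = £2,254.73
Heat pump: 80,663,507 BTU / 3412 = 23,640 kWh heat; / 3.8 = 6,221 kWh in → × £0.303 = £1,885.07
Difference = |£2,254.73 − £1,885.07| = £369.66 ≈ £370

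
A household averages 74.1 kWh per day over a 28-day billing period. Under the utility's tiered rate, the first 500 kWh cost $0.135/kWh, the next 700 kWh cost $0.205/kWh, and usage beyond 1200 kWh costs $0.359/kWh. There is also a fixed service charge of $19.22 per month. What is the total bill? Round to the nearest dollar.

Usage = 74.1 kWh/day × 28 days = 2074.8 kWh
First 500 kWh × $0.135 = $67.50
Next 700 kWh × $0.205 = $143.50
Remaining 874.8 kWh × $0.359 = $314.05
Energy charge = $525.05; + service $19.22 = $544.27 ≈ $544

$544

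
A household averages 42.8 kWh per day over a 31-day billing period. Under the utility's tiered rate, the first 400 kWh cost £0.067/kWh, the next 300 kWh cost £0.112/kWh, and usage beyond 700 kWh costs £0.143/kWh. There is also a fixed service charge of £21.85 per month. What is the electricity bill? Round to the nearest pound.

Usage = 42.8 kWh/day × 31 days = 1326.8 kWh
First 400 kWh × £0.067 = £26.80
Next 300 kWh × £0.112 = £33.60
Remaining 626.8 kWh × £0.143 = £89.63
Energy charge = £150.03; + service £21.85 = £171.88 ≈ £172

£172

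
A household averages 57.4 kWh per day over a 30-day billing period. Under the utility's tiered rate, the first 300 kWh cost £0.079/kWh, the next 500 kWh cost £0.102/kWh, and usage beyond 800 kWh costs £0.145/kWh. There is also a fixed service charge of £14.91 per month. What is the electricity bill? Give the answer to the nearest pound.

£223

Usage = 57.4 kWh/day × 30 days = 1722 kWh
First 300 kWh × £0.079 = £23.70
Next 500 kWh × £0.102 = £51.00
Remaining 922 kWh × £0.145 = £133.69
Energy charge = £208.39; + service £14.91 = £223.30 ≈ £223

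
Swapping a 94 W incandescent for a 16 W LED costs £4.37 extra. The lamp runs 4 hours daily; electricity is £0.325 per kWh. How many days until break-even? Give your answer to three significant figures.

Power saved = 94 − 16 = 78 W
Daily energy saved = 78 W × 4 h = 312 Wh = 0.312 kWh
Daily savings = 0.312 × £0.325 = £0.1014
Payback = £4.37 / £0.1014 per day = 43.1 days

43.1 days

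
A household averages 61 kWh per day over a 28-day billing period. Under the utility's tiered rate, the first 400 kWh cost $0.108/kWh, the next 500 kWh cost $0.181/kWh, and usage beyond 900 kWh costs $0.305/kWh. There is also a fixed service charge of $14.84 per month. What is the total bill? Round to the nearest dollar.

$395

Usage = 61 kWh/day × 28 days = 1708 kWh
First 400 kWh × $0.108 = $43.20
Next 500 kWh × $0.181 = $90.50
Remaining 808 kWh × $0.305 = $246.44
Energy charge = $380.14; + service $14.84 = $394.98 ≈ $395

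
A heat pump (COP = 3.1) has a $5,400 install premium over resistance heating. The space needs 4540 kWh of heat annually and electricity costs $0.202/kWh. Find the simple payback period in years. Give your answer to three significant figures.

8.69 years

Resistance: 4540 kWh × $0.202 = $917.08/yr
Heat pump: 4540 / 3.1 = 1465 kWh in → × $0.202 = $295.83/yr
Annual savings = $621.25
Payback = $5,400 / $621.25 = 8.69 years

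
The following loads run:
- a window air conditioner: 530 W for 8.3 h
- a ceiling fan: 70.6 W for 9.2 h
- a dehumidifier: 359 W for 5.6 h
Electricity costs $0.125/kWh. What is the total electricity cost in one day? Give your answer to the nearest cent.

window air conditioner: 530 W × 8.3 h = 4,399 Wh = 4.399 kWh
ceiling fan: 70.6 W × 9.2 h = 650 Wh = 0.6495 kWh
dehumidifier: 359 W × 5.6 h = 2,010 Wh = 2.01 kWh
Total energy = 4.399 + 0.6495 + 2.01 = 7.059 kWh
Cost = 7.059 kWh × $0.125 = $0.88

$0.88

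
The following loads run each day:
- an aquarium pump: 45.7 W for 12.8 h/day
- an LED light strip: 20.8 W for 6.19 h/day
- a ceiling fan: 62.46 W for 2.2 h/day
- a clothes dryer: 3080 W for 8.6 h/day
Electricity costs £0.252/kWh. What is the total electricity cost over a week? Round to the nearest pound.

£48

aquarium pump: 45.7 W × 12.8 h × 7 d = 4,095 Wh = 4.095 kWh
LED light strip: 20.8 W × 6.19 h × 7 d = 901 Wh = 0.9013 kWh
ceiling fan: 62.46 W × 2.2 h × 7 d = 962 Wh = 0.9619 kWh
clothes dryer: 3080 W × 8.6 h × 7 d = 185,416 Wh = 185.4 kWh
Total energy = 4.095 + 0.9013 + 0.9619 + 185.4 = 191.4 kWh
Cost = 191.4 kWh × £0.252 = £48.23 ≈ £48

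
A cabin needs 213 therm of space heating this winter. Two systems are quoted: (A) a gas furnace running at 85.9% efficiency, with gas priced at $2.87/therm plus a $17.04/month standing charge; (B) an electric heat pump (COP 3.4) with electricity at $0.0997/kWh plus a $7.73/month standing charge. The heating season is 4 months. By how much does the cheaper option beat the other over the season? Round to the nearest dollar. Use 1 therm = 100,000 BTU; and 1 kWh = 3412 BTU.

$566

Heat load = 213 therm × 100,000 = 21,300,000 BTU
Gas: input = 21,300,000 / 0.859 = 24,796,275 BTU = 248 therm → 248 × $2.87 = $711.65; + 4 × $17.04 standing = $779.81
Heat pump: 21,300,000 BTU / 3412 = 6,243 kWh heat; / 3.4 = 1,836 kWh in → × $0.0997 = $183.06; + 4 × $7.73 standing = $213.98
Difference = |$779.81 − $213.98| = $565.84 ≈ $566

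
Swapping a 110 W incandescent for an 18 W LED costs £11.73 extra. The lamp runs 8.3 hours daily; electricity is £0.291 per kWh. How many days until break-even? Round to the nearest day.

Power saved = 110 − 18 = 92 W
Daily energy saved = 92 W × 8.3 h = 763.6 Wh = 0.7636 kWh
Daily savings = 0.7636 × £0.291 = £0.2222
Payback = £11.73 / £0.2222 per day = 52.79 days

53 days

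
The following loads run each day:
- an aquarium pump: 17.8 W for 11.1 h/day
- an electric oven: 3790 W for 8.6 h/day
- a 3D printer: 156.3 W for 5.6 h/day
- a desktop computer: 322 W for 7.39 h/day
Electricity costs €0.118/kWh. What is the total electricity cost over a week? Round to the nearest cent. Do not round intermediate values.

€29.77

aquarium pump: 17.8 W × 11.1 h × 7 d = 1,383 Wh = 1.383 kWh
electric oven: 3790 W × 8.6 h × 7 d = 228,158 Wh = 228.2 kWh
3D printer: 156.3 W × 5.6 h × 7 d = 6,127 Wh = 6.127 kWh
desktop computer: 322 W × 7.39 h × 7 d = 16,657 Wh = 16.66 kWh
Total energy = 1.383 + 228.2 + 6.127 + 16.66 = 252.3 kWh
Cost = 252.3 kWh × €0.118 = €29.77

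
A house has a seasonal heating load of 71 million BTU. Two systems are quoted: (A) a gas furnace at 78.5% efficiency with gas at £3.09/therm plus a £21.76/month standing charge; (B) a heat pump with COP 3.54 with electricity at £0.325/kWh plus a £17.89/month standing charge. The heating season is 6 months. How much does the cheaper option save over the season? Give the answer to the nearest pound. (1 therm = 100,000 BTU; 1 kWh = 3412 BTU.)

Heat load = 71 × 10⁶ BTU = 71,000,000 BTU
Gas: input = 71,000,000 / 0.785 = 90,445,860 BTU = 904.5 therm → 904.5 × £3.09 = £2,794.78; + 6 × £21.76 standing = £2,925.34
Heat pump: 71,000,000 BTU / 3412 = 20,810 kWh heat; / 3.54 = 5,878 kWh in → × £0.325 = £1,910.42; + 6 × £17.89 standing = £2,017.76
Difference = |£2,925.34 − £2,017.76| = £907.57 ≈ £908

£908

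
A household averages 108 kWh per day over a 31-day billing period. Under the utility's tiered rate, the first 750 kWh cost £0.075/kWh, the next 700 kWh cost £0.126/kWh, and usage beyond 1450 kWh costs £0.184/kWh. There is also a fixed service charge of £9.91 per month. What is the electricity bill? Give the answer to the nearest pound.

£504

Usage = 108 kWh/day × 31 days = 3348 kWh
First 750 kWh × £0.075 = £56.25
Next 700 kWh × £0.126 = £88.20
Remaining 1898 kWh × £0.184 = £349.23
Energy charge = £493.68; + service £9.91 = £503.59 ≈ £504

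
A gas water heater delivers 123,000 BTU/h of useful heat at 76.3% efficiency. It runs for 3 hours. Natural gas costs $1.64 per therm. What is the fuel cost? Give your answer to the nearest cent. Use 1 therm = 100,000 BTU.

$7.93

Heat delivered = 123,000 BTU/h × 3 h = 369,000 BTU
Gas input = 369,000 / 0.763 = 483,617 BTU
= 483,617 / 100,000 = 4.836 therm
Cost = 4.836 × $1.64/therm = $7.93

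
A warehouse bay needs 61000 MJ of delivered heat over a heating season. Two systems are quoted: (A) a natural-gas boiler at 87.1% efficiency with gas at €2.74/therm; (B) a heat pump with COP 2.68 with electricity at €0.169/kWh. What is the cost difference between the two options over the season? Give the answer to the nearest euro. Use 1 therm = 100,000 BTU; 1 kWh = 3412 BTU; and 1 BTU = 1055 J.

€750

Heat load = 61000 MJ = 61,000,000,000 J / 1055 = 57,819,905 BTU
Gas: input = 57,819,905 / 0.871 = 66,383,358 BTU = 663.8 therm → 663.8 × €2.74 = €1,818.90
Heat pump: 57,819,905 BTU / 3412 = 16,950 kWh heat; / 2.68 = 6,323 kWh in → × €0.169 = €1,068.61
Difference = |€1,818.90 − €1,068.61| = €750.29 ≈ €750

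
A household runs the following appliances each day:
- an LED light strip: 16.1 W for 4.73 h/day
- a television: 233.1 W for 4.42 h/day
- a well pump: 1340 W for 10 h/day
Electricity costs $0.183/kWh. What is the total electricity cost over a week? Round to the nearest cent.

$18.58

LED light strip: 16.1 W × 4.73 h × 7 d = 533 Wh = 0.5331 kWh
television: 233.1 W × 4.42 h × 7 d = 7,212 Wh = 7.212 kWh
well pump: 1340 W × 10 h × 7 d = 93,800 Wh = 93.8 kWh
Total energy = 0.5331 + 7.212 + 93.8 = 101.5 kWh
Cost = 101.5 kWh × $0.183 = $18.58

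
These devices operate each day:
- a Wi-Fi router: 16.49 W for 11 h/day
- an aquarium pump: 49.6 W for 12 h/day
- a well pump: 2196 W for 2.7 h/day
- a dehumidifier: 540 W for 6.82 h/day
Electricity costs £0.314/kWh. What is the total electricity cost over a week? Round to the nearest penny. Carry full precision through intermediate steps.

£22.83

Wi-Fi router: 16.49 W × 11 h × 7 d = 1,270 Wh = 1.27 kWh
aquarium pump: 49.6 W × 12 h × 7 d = 4,166 Wh = 4.166 kWh
well pump: 2196 W × 2.7 h × 7 d = 41,504 Wh = 41.5 kWh
dehumidifier: 540 W × 6.82 h × 7 d = 25,780 Wh = 25.78 kWh
Total energy = 1.27 + 4.166 + 41.5 + 25.78 = 72.72 kWh
Cost = 72.72 kWh × £0.314 = £22.83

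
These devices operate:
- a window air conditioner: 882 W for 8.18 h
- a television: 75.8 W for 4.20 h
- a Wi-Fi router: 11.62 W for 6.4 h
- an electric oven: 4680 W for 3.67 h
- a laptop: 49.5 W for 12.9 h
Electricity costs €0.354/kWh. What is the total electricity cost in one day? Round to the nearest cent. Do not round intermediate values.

window air conditioner: 882 W × 8.18 h = 7,215 Wh = 7.215 kWh
television: 75.8 W × 4.20 h = 318 Wh = 0.3184 kWh
Wi-Fi router: 11.62 W × 6.4 h = 74 Wh = 0.07437 kWh
electric oven: 4680 W × 3.67 h = 17,176 Wh = 17.18 kWh
laptop: 49.5 W × 12.9 h = 639 Wh = 0.6386 kWh
Total energy = 7.215 + 0.3184 + 0.07437 + 17.18 + 0.6386 = 25.42 kWh
Cost = 25.42 kWh × €0.354 = €9.00

€9.00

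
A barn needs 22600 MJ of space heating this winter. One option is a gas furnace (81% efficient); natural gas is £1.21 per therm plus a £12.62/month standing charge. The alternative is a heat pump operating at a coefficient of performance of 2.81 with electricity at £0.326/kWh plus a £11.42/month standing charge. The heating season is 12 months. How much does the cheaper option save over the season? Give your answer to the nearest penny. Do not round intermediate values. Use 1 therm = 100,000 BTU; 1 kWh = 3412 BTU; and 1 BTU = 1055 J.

Heat load = 22600 MJ = 22,600,000,000 J / 1055 = 21,421,801 BTU
Gas: input = 21,421,801 / 0.81 = 26,446,668 BTU = 264.5 therm → 264.5 × £1.21 = £320.00; + 12 × £12.62 standing = £471.44
Heat pump: 21,421,801 BTU / 3412 = 6,278 kWh heat; / 2.81 = 2,234 kWh in → × £0.326 = £728.38; + 12 × £11.42 standing = £865.42
Difference = |£471.44 − £865.42| = £393.98

£393.98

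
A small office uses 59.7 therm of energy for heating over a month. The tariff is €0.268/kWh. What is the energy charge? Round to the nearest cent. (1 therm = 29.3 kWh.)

59.7 therm × (29.3 kWh/therm) = 1,749 kWh
Cost = 1,749 kWh × €0.268/kWh = €468.79

€468.79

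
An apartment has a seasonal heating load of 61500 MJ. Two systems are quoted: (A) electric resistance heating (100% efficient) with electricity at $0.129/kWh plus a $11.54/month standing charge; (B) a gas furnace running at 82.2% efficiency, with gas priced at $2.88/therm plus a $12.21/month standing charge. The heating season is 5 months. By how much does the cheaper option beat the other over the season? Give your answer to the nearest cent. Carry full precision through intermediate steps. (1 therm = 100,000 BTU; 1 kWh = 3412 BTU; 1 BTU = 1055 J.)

$158.20

Heat load = 61500 MJ = 61,500,000,000 J / 1055 = 58,293,839 BTU
Gas: input = 58,293,839 / 0.822 = 70,917,079 BTU = 709.2 therm → 709.2 × $2.88 = $2,042.41; + 5 × $12.21 standing = $2,103.46
Electric: 58,293,839 BTU / 3412 = 17,080 kWh → × $0.129 = $2,203.96; + 5 × $11.54 standing = $2,261.66
Difference = |$2,103.46 − $2,261.66| = $158.20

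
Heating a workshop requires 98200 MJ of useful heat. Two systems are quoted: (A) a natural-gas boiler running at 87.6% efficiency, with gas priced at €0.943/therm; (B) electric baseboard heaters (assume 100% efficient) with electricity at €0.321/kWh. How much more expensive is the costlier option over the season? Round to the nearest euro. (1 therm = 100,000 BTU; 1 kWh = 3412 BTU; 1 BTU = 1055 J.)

Heat load = 98200 MJ = 98,200,000,000 J / 1055 = 93,080,569 BTU
Gas: input = 93,080,569 / 0.876 = 106,256,357 BTU = 1,063 therm → 1,063 × €0.943 = €1,002.00
Electric: 93,080,569 BTU / 3412 = 27,280 kWh → × €0.321 = €8,756.99
Difference = |€1,002.00 − €8,756.99| = €7,755.00

€7755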